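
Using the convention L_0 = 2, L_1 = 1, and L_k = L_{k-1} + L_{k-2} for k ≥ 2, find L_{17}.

Iterating the recurrence up to L_{11} = 199 and L_{10} = 123:
L_{12} = L_{11} + L_{10} = 199 + 123 = 322
L_{13} = L_{12} + L_{11} = 322 + 199 = 521
L_{14} = L_{13} + L_{12} = 521 + 322 = 843
L_{15} = L_{14} + L_{13} = 843 + 521 = 1364
L_{16} = L_{15} + L_{14} = 1364 + 843 = 2207
L_{17} = L_{16} + L_{15} = 2207 + 1364 = 3571

3571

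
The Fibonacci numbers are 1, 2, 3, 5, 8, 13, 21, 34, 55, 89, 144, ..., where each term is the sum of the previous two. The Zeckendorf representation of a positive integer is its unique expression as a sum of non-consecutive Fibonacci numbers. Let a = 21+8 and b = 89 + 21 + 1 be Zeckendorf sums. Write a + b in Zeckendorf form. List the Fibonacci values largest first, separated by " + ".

89 + 34 + 13 + 3 + 1

The two numbers are 29 and 111, so their sum is 140.
89 ≤ 140 < 144, so take 89; remainder 51
34 ≤ 51 < 55, so take 34; remainder 17
13 ≤ 17 < 21, so take 13; remainder 4
3 ≤ 4 < 5, so take 3; remainder 1
1 ≤ 1 < 2, so take 1; remainder 0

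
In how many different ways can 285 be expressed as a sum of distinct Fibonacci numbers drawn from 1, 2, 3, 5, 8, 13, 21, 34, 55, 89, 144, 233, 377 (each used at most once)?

9

285 = 233+34+13+5 = 233+34+13+3+2 = 144+89+34+13+5 = 233+34+8+5+3+2 = … (5 more), for 9 in all.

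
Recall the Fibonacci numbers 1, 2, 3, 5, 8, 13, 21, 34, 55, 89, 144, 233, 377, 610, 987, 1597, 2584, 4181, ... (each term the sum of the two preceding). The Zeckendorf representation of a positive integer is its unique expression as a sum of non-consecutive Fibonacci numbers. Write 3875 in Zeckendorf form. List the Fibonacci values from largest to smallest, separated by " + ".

Greedy algorithm:
3875: greatest Fibonacci not exceeding it is 2584, leaving 1291
1291: greatest Fibonacci not exceeding it is 987, leaving 304
304: greatest Fibonacci not exceeding it is 233, leaving 71
71: greatest Fibonacci not exceeding it is 55, leaving 16
16: greatest Fibonacci not exceeding it is 13, leaving 3
3: greatest Fibonacci not exceeding it is 3, leaving 0
So 3875 = 2584 + 987 + 233 + 55 + 13 + 3, with no two terms consecutive in the sequence.

2584 + 987 + 233 + 55 + 13 + 3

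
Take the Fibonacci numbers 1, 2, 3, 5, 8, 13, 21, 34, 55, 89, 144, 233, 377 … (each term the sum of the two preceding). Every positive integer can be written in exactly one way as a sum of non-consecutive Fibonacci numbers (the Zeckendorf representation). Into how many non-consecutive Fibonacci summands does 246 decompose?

2

246 − 233 = 13
13 − 13 = 0
246 = 233 + 13, which has 2 terms.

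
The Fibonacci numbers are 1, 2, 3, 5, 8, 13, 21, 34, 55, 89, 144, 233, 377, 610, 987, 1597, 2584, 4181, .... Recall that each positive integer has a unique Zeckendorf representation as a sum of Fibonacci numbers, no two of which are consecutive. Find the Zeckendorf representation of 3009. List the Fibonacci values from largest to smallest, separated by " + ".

2584 + 377 + 34 + 13 + 1

2584 ≤ 3009 < 4181, so take 2584; remainder 425
377 ≤ 425 < 610, so take 377; remainder 48
34 ≤ 48 < 55, so take 34; remainder 14
13 ≤ 14 < 21, so take 13; remainder 1
1 ≤ 1 < 2, so take 1; remainder 0
So 3009 = 2584 + 377 + 34 + 13 + 1, with no two terms consecutive in the sequence.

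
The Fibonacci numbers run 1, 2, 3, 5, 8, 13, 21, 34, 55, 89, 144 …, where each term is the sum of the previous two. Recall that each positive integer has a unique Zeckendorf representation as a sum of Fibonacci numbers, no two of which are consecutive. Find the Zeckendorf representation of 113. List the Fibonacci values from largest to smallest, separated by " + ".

Greedy algorithm:
largest Fibonacci ≤ 113 is 89; 113 − 89 = 24
largest Fibonacci ≤ 24 is 21; 24 − 21 = 3
largest Fibonacci ≤ 3 is 3; 3 − 3 = 0
So 113 = 89 + 21 + 3, with no two terms consecutive in the sequence.

89 + 21 + 3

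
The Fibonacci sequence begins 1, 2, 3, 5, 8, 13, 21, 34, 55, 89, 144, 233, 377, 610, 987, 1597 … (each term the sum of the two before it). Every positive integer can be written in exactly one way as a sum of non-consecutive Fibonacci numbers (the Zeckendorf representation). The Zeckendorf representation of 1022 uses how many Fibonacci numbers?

3

Greedily peel off the largest Fibonacci term at each step:
1022 − 987 = 35
35 − 34 = 1
1 − 1 = 0
1022 = 987 + 34 + 1, which has 3 terms.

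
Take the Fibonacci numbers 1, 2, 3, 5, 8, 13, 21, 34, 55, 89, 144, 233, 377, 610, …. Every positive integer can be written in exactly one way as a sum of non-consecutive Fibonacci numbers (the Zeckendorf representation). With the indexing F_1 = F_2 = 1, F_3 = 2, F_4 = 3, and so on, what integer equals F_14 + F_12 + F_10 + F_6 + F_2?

585

F_14 + F_12 + F_10 + F_6 + F_2 = 377 + 144 + 55 + 8 + 1 = 585.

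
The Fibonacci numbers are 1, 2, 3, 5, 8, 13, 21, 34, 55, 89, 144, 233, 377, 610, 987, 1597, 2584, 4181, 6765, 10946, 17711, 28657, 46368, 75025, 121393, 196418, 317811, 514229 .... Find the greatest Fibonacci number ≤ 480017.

317811 ≤ 480017 < 514229, so the largest Fibonacci number not exceeding 480017 is 317811.

317811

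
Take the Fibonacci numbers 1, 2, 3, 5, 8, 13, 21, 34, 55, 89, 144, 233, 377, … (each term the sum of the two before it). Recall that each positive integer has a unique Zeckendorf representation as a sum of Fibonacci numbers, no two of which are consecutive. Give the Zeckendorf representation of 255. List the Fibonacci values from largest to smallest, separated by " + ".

233 + 21 + 1

Greedy algorithm:
subtract 233 from 255: 22 remains
subtract 21 from 22: 1 remains
subtract 1 from 1: 0 remains
So 255 = 233 + 21 + 1, with no two terms consecutive in the sequence.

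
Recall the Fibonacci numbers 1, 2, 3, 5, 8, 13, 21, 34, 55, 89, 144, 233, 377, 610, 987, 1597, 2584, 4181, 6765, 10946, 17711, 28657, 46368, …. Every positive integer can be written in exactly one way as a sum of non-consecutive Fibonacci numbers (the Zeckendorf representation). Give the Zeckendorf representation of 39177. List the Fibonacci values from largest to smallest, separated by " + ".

Repeatedly subtract the largest Fibonacci number that fits:
take 28657 (≤ 39177); 39177 − 28657 = 10520
take 6765 (≤ 10520); 10520 − 6765 = 3755
take 2584 (≤ 3755); 3755 − 2584 = 1171
take 987 (≤ 1171); 1171 − 987 = 184
take 144 (≤ 184); 184 − 144 = 40
take 34 (≤ 40); 40 − 34 = 6
take 5 (≤ 6); 6 − 5 = 1
take 1 (≤ 1); 1 − 1 = 0
So 39177 = 28657 + 6765 + 2584 + 987 + 144 + 34 + 5 + 1, with no two terms consecutive in the sequence.

28657 + 6765 + 2584 + 987 + 144 + 34 + 5 + 1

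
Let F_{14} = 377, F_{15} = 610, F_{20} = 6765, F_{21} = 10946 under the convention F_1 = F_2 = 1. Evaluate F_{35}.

By the addition formula F_{m+n} = F_m F_{n+1} + F_{m−1} F_n with m=21, n=14: F_{35} = 10946·610 + 6765·377 = 6677060 + 2550405 = 9227465.

9227465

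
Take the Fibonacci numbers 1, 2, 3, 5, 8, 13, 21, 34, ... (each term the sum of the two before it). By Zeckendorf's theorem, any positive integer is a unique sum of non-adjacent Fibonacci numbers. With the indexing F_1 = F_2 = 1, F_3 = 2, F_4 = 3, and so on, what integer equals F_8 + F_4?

24

F_8 + F_4 = 21 + 3 = 24.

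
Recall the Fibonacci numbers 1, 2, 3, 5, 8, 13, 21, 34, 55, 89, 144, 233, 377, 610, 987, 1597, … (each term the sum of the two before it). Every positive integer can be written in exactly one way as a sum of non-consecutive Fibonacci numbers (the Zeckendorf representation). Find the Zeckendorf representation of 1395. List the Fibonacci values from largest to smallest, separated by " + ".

987 + 377 + 21 + 8 + 2

Greedily peel off the largest Fibonacci term at each step:
987 ≤ 1395 < 1597, so take 987; remainder 408
377 ≤ 408 < 610, so take 377; remainder 31
21 ≤ 31 < 34, so take 21; remainder 10
8 ≤ 10 < 13, so take 8; remainder 2
2 ≤ 2 < 3, so take 2; remainder 0
So 1395 = 987 + 377 + 21 + 8 + 2, with no two terms consecutive in the sequence.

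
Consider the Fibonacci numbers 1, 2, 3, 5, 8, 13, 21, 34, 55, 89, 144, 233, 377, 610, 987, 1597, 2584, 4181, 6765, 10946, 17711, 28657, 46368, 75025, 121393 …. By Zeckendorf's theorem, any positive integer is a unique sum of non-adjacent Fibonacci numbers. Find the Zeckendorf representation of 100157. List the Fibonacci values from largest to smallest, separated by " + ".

100157: greatest Fibonacci not exceeding it is 75025, leaving 25132
25132: greatest Fibonacci not exceeding it is 17711, leaving 7421
7421: greatest Fibonacci not exceeding it is 6765, leaving 656
656: greatest Fibonacci not exceeding it is 610, leaving 46
46: greatest Fibonacci not exceeding it is 34, leaving 12
12: greatest Fibonacci not exceeding it is 8, leaving 4
4: greatest Fibonacci not exceeding it is 3, leaving 1
1: greatest Fibonacci not exceeding it is 1, leaving 0
So 100157 = 75025 + 17711 + 6765 + 610 + 34 + 8 + 3 + 1, with no two terms consecutive in the sequence.

75025 + 17711 + 6765 + 610 + 34 + 8 + 3 + 1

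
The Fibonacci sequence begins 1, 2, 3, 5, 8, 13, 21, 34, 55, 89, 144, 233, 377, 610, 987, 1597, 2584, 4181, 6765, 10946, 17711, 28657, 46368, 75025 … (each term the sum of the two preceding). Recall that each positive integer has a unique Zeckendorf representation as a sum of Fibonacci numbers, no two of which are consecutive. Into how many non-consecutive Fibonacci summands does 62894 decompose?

take 46368 (≤ 62894); 62894 − 46368 = 16526
take 10946 (≤ 16526); 16526 − 10946 = 5580
take 4181 (≤ 5580); 5580 − 4181 = 1399
take 987 (≤ 1399); 1399 − 987 = 412
take 377 (≤ 412); 412 − 377 = 35
take 34 (≤ 35); 35 − 34 = 1
take 1 (≤ 1); 1 − 1 = 0
62894 = 46368 + 10946 + 4181 + 987 + 377 + 34 + 1, which has 7 terms.

7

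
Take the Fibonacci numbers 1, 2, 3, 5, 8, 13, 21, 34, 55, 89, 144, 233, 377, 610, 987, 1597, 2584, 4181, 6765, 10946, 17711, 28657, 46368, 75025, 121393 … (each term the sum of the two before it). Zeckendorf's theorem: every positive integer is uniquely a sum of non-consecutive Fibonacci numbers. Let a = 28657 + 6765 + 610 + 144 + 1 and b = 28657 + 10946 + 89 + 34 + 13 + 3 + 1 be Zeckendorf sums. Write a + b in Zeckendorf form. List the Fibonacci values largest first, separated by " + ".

75025 + 610 + 233 + 34 + 13 + 5

The two numbers are 36177 and 39743, so their sum is 75920.
subtract 75025 from 75920: 895 remains
subtract 610 from 895: 285 remains
subtract 233 from 285: 52 remains
subtract 34 from 52: 18 remains
subtract 13 from 18: 5 remains
subtract 5 from 5: 0 remains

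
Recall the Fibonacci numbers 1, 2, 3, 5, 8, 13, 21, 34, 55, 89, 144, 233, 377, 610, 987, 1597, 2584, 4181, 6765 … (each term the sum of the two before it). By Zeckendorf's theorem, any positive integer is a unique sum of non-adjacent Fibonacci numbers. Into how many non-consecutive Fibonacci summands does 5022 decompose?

Repeatedly subtract the largest Fibonacci number that fits:
5022: greatest Fibonacci not exceeding it is 4181, leaving 841
841: greatest Fibonacci not exceeding it is 610, leaving 231
231: greatest Fibonacci not exceeding it is 144, leaving 87
87: greatest Fibonacci not exceeding it is 55, leaving 32
32: greatest Fibonacci not exceeding it is 21, leaving 11
11: greatest Fibonacci not exceeding it is 8, leaving 3
3: greatest Fibonacci not exceeding it is 3, leaving 0
5022 = 4181 + 610 + 144 + 55 + 21 + 8 + 3, which has 7 terms.

7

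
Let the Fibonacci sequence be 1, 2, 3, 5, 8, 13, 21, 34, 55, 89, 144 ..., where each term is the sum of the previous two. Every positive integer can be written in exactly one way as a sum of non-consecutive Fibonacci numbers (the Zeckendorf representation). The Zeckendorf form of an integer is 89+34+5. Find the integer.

89+34+5 = 128.

128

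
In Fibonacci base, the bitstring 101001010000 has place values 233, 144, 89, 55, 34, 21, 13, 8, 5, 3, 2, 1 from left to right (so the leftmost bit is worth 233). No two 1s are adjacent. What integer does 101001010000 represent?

351

Summing the place values of the 1 bits: 233 + 89 + 21 + 8 = 351.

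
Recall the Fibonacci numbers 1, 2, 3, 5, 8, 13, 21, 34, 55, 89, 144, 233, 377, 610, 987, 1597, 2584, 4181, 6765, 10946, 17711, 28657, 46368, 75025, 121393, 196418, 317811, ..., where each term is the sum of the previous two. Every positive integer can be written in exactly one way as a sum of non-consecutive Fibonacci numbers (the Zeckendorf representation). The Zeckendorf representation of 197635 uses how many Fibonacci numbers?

7

197635 − 196418 = 1217
1217 − 987 = 230
230 − 144 = 86
86 − 55 = 31
31 − 21 = 10
10 − 8 = 2
2 − 2 = 0
197635 = 196418 + 987 + 144 + 55 + 21 + 8 + 2, which has 7 terms.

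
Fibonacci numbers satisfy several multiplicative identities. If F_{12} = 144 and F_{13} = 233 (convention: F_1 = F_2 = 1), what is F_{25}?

By F_{2k+1} = F_k² + F_{k+1}²: F_{25} = 144² + 233² = 20736 + 54289 = 75025.

75025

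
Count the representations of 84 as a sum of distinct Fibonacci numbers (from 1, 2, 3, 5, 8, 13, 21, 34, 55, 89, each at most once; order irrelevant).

7

84 = 55+21+8 = 55+21+5+3 = 55+21+5+2+1 = 55+13+8+5+3 = 55+13+8+5+2+1 = … (2 more), for 7 in all.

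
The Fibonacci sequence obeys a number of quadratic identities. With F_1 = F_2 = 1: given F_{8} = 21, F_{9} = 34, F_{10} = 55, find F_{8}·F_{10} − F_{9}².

-1

21·55 − 34² = 1155 − 1156 = -1. (Cassini's identity: F_{k−1}F_{k+1} − F_k² = (−1)^k.)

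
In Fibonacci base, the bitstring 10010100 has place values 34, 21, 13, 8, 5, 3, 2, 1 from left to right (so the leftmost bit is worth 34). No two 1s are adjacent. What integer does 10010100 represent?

45

Summing the place values of the 1 bits: 34 + 8 + 3 = 45.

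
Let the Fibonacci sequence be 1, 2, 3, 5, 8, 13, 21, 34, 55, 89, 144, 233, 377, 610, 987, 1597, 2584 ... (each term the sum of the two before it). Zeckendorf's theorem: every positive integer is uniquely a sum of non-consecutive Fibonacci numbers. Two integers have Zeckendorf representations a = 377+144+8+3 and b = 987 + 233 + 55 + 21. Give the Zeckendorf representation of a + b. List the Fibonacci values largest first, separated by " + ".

The two numbers are 532 and 1296, so their sum is 1828.
Repeatedly subtract the largest Fibonacci number that fits:
largest Fibonacci ≤ 1828 is 1597; 1828 − 1597 = 231
largest Fibonacci ≤ 231 is 144; 231 − 144 = 87
largest Fibonacci ≤ 87 is 55; 87 − 55 = 32
largest Fibonacci ≤ 32 is 21; 32 − 21 = 11
largest Fibonacci ≤ 11 is 8; 11 − 8 = 3
largest Fibonacci ≤ 3 is 3; 3 − 3 = 0

1597 + 144 + 55 + 21 + 8 + 3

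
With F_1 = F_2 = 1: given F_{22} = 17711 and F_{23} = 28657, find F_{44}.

701408733

By the doubling identity F_{2k} = F_k(2F_{k+1} − F_k): F_{44} = 17711·(2·28657 − 17711) = 17711·39603 = 701408733.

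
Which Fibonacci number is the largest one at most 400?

377

377 ≤ 400 < 610, so the largest Fibonacci number not exceeding 400 is 377.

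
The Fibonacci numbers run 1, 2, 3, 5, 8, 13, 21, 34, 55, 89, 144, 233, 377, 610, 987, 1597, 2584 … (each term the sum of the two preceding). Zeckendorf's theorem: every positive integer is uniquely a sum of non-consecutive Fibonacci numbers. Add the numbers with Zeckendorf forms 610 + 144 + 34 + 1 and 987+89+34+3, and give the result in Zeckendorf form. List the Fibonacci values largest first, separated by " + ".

The two numbers are 789 and 1113, so their sum is 1902.
Repeatedly subtract the largest Fibonacci number that fits:
take 1597 (≤ 1902); 1902 − 1597 = 305
take 233 (≤ 305); 305 − 233 = 72
take 55 (≤ 72); 72 − 55 = 17
take 13 (≤ 17); 17 − 13 = 4
take 3 (≤ 4); 4 − 3 = 1
take 1 (≤ 1); 1 − 1 = 0

1597 + 233 + 55 + 13 + 3 + 1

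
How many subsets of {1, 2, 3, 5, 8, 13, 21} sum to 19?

3

19 = 13+5+1 = 13+3+2+1 = 8+5+3+2+1 — 3 representations.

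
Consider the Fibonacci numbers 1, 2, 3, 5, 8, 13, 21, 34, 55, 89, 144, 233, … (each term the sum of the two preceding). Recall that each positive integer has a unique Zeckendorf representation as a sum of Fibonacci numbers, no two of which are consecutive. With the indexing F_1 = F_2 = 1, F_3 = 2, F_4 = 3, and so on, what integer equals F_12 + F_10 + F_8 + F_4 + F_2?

224

F_12 + F_10 + F_8 + F_4 + F_2 = 144 + 55 + 21 + 3 + 1 = 224.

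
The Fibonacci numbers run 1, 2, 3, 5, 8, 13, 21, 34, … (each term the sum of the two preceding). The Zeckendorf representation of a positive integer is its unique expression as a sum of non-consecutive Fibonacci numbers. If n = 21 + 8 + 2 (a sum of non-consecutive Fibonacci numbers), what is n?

21 + 8 + 2 = 31.

31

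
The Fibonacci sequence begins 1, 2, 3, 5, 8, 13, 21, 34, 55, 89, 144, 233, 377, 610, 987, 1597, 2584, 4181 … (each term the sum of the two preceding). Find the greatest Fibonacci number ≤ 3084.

2584

2584 ≤ 3084 < 4181, so the largest Fibonacci number not exceeding 3084 is 2584.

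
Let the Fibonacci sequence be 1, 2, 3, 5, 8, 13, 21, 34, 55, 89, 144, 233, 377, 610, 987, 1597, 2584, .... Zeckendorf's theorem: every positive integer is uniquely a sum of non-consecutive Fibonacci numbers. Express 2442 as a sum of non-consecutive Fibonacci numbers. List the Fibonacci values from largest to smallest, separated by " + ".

1597 + 610 + 233 + 2

Greedy algorithm:
largest Fibonacci ≤ 2442 is 1597; 2442 − 1597 = 845
largest Fibonacci ≤ 845 is 610; 845 − 610 = 235
largest Fibonacci ≤ 235 is 233; 235 − 233 = 2
largest Fibonacci ≤ 2 is 2; 2 − 2 = 0
So 2442 = 1597 + 610 + 233 + 2, with no two terms consecutive in the sequence.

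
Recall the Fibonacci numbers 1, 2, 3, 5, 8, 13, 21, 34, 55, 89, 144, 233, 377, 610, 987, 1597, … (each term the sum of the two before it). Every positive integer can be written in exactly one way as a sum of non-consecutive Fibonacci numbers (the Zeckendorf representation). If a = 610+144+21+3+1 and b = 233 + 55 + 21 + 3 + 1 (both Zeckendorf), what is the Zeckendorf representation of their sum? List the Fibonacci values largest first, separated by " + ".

987 + 89 + 13 + 3

The two numbers are 779 and 313, so their sum is 1092.
largest Fibonacci ≤ 1092 is 987; 1092 − 987 = 105
largest Fibonacci ≤ 105 is 89; 105 − 89 = 16
largest Fibonacci ≤ 16 is 13; 16 − 13 = 3
largest Fibonacci ≤ 3 is 3; 3 − 3 = 0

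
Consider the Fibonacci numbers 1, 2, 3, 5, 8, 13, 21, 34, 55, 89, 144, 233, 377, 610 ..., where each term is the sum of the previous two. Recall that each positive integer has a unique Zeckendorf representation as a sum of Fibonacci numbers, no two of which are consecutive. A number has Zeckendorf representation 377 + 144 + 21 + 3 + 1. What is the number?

546

377 + 144 + 21 + 3 + 1 = 546.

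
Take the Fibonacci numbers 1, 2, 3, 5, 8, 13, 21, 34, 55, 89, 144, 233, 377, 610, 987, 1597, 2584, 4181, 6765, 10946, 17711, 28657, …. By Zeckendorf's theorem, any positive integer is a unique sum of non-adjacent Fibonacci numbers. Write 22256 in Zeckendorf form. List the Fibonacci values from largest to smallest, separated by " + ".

17711 + 4181 + 233 + 89 + 34 + 8

largest Fibonacci ≤ 22256 is 17711; 22256 − 17711 = 4545
largest Fibonacci ≤ 4545 is 4181; 4545 − 4181 = 364
largest Fibonacci ≤ 364 is 233; 364 − 233 = 131
largest Fibonacci ≤ 131 is 89; 131 − 89 = 42
largest Fibonacci ≤ 42 is 34; 42 − 34 = 8
largest Fibonacci ≤ 8 is 8; 8 − 8 = 0
So 22256 = 17711 + 4181 + 233 + 89 + 34 + 8, with no two terms consecutive in the sequence.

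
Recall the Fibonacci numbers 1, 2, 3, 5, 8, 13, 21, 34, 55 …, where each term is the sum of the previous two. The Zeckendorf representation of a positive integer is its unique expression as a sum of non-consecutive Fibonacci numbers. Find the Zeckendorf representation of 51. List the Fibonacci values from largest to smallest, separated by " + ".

largest Fibonacci ≤ 51 is 34; 51 − 34 = 17
largest Fibonacci ≤ 17 is 13; 17 − 13 = 4
largest Fibonacci ≤ 4 is 3; 4 − 3 = 1
largest Fibonacci ≤ 1 is 1; 1 − 1 = 0
So 51 = 34 + 13 + 3 + 1, with no two terms consecutive in the sequence.

34 + 13 + 3 + 1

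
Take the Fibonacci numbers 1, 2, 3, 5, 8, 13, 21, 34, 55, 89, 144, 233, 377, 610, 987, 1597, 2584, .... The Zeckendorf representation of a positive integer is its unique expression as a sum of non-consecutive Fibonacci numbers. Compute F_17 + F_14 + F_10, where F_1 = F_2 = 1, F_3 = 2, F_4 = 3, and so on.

F_17 + F_14 + F_10 = 1597 + 377 + 55 = 2029.

2029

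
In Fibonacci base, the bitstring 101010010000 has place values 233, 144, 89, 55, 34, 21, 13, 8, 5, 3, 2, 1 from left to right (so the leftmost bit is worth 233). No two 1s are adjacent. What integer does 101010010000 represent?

364

Summing the place values of the 1 bits: 233 + 89 + 34 + 8 = 364.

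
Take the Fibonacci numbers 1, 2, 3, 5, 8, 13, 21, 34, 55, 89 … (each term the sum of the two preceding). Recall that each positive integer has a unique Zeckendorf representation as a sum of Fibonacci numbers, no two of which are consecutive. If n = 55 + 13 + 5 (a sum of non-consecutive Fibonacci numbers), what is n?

73

55 + 13 + 5 = 73.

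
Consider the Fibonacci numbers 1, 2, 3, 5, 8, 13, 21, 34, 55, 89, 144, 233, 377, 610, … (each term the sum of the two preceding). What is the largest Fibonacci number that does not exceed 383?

377

377 ≤ 383 < 610, so the largest Fibonacci number not exceeding 383 is 377.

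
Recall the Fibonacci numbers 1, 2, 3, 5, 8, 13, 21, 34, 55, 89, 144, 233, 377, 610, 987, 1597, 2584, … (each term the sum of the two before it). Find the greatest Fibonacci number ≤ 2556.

1597

1597 ≤ 2556 < 2584, so the largest Fibonacci number not exceeding 2556 is 1597.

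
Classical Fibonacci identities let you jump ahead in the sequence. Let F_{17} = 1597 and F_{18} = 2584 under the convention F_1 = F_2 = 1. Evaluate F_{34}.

By the doubling identity F_{2k} = F_k(2F_{k+1} − F_k): F_{34} = 1597·(2·2584 − 1597) = 1597·3571 = 5702887.

5702887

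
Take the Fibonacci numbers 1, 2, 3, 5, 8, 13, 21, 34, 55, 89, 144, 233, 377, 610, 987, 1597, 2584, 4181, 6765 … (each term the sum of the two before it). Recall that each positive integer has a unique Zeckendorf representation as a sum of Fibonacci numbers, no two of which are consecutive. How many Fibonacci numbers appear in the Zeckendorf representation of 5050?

5

Repeatedly subtract the largest Fibonacci number that fits:
take 4181 (≤ 5050); 5050 − 4181 = 869
take 610 (≤ 869); 869 − 610 = 259
take 233 (≤ 259); 259 − 233 = 26
take 21 (≤ 26); 26 − 21 = 5
take 5 (≤ 5); 5 − 5 = 0
5050 = 4181 + 610 + 233 + 21 + 5, which has 5 terms.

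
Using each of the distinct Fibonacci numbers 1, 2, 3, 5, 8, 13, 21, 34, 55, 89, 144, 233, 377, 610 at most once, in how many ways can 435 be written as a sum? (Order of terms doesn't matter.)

19

Each representation comes from the Zeckendorf form by replacing some F_k with F_{k−1} + F_{k−2} where possible.
435 = 377+55+3 = 377+55+2+1 = 377+34+21+3 = 233+144+55+3 = … (15 more), for 19 in all.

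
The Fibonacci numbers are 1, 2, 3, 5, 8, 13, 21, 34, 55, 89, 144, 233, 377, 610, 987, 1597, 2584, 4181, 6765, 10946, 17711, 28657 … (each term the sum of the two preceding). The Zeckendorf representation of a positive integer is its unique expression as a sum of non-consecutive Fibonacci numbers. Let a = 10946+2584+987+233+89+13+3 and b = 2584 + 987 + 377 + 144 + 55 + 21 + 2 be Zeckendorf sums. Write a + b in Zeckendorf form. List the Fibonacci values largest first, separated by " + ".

17711 + 987 + 233 + 89 + 5

The two numbers are 14855 and 4170, so their sum is 19025.
Greedy algorithm:
subtract 17711 from 19025: 1314 remains
subtract 987 from 1314: 327 remains
subtract 233 from 327: 94 remains
subtract 89 from 94: 5 remains
subtract 5 from 5: 0 remains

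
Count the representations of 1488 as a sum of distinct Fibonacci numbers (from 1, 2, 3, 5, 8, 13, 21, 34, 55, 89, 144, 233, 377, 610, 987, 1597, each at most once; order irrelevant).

Each representation comes from the Zeckendorf form by replacing some F_k with F_{k−1} + F_{k−2} where possible.
1488 = 987+377+89+34+1 = 987+377+89+21+13+1 = 987+233+144+89+34+1 = 987+377+89+21+8+5+1 = 987+377+55+34+21+13+1 = … (16 more), for 21 in all.

21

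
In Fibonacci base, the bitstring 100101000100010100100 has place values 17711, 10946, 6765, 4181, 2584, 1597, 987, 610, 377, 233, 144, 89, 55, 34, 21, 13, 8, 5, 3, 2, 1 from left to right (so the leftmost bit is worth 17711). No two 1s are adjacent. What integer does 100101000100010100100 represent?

23772

Summing the place values of the 1 bits: 17711 + 4181 + 1597 + 233 + 34 + 13 + 3 = 23772.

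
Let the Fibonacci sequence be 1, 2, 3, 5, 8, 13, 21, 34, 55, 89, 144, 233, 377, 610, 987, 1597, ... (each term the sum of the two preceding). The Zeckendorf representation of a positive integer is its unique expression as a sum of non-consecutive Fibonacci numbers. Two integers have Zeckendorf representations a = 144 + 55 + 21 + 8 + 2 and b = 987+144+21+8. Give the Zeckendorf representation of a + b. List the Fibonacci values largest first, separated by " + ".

The two numbers are 230 and 1160, so their sum is 1390.
Greedily peel off the largest Fibonacci term at each step:
1390 − 987 = 403
403 − 377 = 26
26 − 21 = 5
5 − 5 = 0

987 + 377 + 21 + 5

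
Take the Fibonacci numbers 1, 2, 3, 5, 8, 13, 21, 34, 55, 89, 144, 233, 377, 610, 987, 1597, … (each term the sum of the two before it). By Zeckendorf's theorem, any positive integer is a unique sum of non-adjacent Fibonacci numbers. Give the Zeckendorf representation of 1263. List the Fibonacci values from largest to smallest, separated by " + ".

1263 − 987 = 276
276 − 233 = 43
43 − 34 = 9
9 − 8 = 1
1 − 1 = 0
So 1263 = 987 + 233 + 34 + 8 + 1, with no two terms consecutive in the sequence.

987 + 233 + 34 + 8 + 1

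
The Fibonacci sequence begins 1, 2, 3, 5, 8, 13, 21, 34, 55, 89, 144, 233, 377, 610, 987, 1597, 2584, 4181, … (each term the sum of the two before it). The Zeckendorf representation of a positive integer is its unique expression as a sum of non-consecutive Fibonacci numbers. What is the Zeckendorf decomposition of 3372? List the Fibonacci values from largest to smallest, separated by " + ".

2584 ≤ 3372 < 4181, so take 2584; remainder 788
610 ≤ 788 < 987, so take 610; remainder 178
144 ≤ 178 < 233, so take 144; remainder 34
34 ≤ 34 < 55, so take 34; remainder 0
So 3372 = 2584 + 610 + 144 + 34, with no two terms consecutive in the sequence.

2584 + 610 + 144 + 34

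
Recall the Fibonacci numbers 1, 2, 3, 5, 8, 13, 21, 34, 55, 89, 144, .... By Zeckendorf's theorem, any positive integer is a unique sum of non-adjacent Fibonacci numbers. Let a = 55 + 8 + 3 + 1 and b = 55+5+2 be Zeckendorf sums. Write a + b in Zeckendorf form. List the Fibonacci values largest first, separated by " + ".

The two numbers are 67 and 62, so their sum is 129.
Greedy algorithm:
129: greatest Fibonacci not exceeding it is 89, leaving 40
40: greatest Fibonacci not exceeding it is 34, leaving 6
6: greatest Fibonacci not exceeding it is 5, leaving 1
1: greatest Fibonacci not exceeding it is 1, leaving 0

89 + 34 + 5 + 1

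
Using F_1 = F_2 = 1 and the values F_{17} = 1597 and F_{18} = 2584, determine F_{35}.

By F_{2k+1} = F_k² + F_{k+1}²: F_{35} = 1597² + 2584² = 2550409 + 6677056 = 9227465.

9227465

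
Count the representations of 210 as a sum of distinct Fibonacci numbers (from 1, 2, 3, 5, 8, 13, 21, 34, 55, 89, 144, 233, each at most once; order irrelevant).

11

Each representation comes from the Zeckendorf form by replacing some F_k with F_{k−1} + F_{k−2} where possible.
210 = 144+55+8+3 = 144+55+8+2+1 = 144+34+21+8+3 = 144+55+5+3+2+1 = 144+34+21+8+2+1 = … (6 more), for 11 in all.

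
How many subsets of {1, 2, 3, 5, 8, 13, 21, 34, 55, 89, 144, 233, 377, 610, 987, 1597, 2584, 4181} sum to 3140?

28

3140 = 2584+377+144+34+1 = 2584+377+144+21+13+1 = 2584+377+89+55+34+1 = 2584+377+144+21+8+5+1 = … (24 more), for 28 in all.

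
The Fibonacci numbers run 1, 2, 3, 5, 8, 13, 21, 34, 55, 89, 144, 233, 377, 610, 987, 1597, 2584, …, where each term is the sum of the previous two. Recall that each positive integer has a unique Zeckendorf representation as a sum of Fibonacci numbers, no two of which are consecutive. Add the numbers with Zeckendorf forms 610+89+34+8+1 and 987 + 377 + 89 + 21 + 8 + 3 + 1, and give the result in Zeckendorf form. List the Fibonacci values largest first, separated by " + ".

The two numbers are 742 and 1486, so their sum is 2228.
Repeatedly subtract the largest Fibonacci number that fits:
take 1597 (≤ 2228); 2228 − 1597 = 631
take 610 (≤ 631); 631 − 610 = 21
take 21 (≤ 21); 21 − 21 = 0

1597 + 610 + 21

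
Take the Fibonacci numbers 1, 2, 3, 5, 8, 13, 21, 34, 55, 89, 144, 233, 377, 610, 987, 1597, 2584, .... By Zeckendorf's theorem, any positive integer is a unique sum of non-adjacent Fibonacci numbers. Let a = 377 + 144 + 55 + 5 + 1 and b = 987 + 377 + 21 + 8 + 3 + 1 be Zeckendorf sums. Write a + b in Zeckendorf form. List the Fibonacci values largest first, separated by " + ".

1597 + 377 + 5

The two numbers are 582 and 1397, so their sum is 1979.
Repeatedly subtract the largest Fibonacci number that fits:
largest Fibonacci ≤ 1979 is 1597; 1979 − 1597 = 382
largest Fibonacci ≤ 382 is 377; 382 − 377 = 5
largest Fibonacci ≤ 5 is 5; 5 − 5 = 0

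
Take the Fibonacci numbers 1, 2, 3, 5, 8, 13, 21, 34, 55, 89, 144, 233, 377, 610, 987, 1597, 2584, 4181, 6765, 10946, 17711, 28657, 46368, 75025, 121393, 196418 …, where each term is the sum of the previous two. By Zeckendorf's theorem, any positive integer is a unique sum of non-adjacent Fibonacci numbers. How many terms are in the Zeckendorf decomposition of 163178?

9

121393 ≤ 163178 < 196418, so take 121393; remainder 41785
28657 ≤ 41785 < 46368, so take 28657; remainder 13128
10946 ≤ 13128 < 17711, so take 10946; remainder 2182
1597 ≤ 2182 < 2584, so take 1597; remainder 585
377 ≤ 585 < 610, so take 377; remainder 208
144 ≤ 208 < 233, so take 144; remainder 64
55 ≤ 64 < 89, so take 55; remainder 9
8 ≤ 9 < 13, so take 8; remainder 1
1 ≤ 1 < 2, so take 1; remainder 0
163178 = 121393 + 28657 + 10946 + 1597 + 377 + 144 + 55 + 8 + 1, which has 9 terms.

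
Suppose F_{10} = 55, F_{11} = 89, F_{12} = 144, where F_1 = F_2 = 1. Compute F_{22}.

By the addition formula F_{m+n} = F_m F_{n+1} + F_{m−1} F_n with m=12, n=10: F_{22} = 144·89 + 89·55 = 12816 + 4895 = 17711.

17711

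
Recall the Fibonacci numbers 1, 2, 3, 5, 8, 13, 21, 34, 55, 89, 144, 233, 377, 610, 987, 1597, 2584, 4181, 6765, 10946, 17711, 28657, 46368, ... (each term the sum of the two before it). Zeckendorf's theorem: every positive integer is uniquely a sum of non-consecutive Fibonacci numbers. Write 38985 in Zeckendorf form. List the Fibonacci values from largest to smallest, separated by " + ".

38985: greatest Fibonacci not exceeding it is 28657, leaving 10328
10328: greatest Fibonacci not exceeding it is 6765, leaving 3563
3563: greatest Fibonacci not exceeding it is 2584, leaving 979
979: greatest Fibonacci not exceeding it is 610, leaving 369
369: greatest Fibonacci not exceeding it is 233, leaving 136
136: greatest Fibonacci not exceeding it is 89, leaving 47
47: greatest Fibonacci not exceeding it is 34, leaving 13
13: greatest Fibonacci not exceeding it is 13, leaving 0
So 38985 = 28657 + 6765 + 2584 + 610 + 233 + 89 + 34 + 13, with no two terms consecutive in the sequence.

28657 + 6765 + 2584 + 610 + 233 + 89 + 34 + 13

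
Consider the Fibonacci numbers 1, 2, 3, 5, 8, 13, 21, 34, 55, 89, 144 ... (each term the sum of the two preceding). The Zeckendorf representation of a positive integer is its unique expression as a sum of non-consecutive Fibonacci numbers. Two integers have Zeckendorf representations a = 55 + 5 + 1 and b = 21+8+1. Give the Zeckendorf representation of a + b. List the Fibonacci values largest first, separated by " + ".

89 + 2

The two numbers are 61 and 30, so their sum is 91.
Greedily peel off the largest Fibonacci term at each step:
largest Fibonacci ≤ 91 is 89; 91 − 89 = 2
largest Fibonacci ≤ 2 is 2; 2 − 2 = 0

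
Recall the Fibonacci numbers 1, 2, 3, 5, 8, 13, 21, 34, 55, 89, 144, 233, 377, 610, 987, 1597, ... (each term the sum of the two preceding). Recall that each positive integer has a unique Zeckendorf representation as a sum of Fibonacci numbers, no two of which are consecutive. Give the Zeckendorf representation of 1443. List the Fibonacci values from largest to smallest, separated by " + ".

Greedy algorithm:
subtract 987 from 1443: 456 remains
subtract 377 from 456: 79 remains
subtract 55 from 79: 24 remains
subtract 21 from 24: 3 remains
subtract 3 from 3: 0 remains
So 1443 = 987 + 377 + 55 + 21 + 3, with no two terms consecutive in the sequence.

987 + 377 + 55 + 21 + 3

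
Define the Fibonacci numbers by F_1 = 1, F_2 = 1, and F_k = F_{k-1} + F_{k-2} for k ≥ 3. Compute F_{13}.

Iterating the recurrence up to F_{5} = 5 and F_{4} = 3:
F_{6} = F_{5} + F_{4} = 5 + 3 = 8
F_{7} = F_{6} + F_{5} = 8 + 5 = 13
F_{8} = F_{7} + F_{6} = 13 + 8 = 21
F_{9} = F_{8} + F_{7} = 21 + 13 = 34
F_{10} = F_{9} + F_{8} = 34 + 21 = 55
F_{11} = F_{10} + F_{9} = 55 + 34 = 89
F_{12} = F_{11} + F_{10} = 89 + 55 = 144
F_{13} = F_{12} + F_{11} = 144 + 89 = 233

233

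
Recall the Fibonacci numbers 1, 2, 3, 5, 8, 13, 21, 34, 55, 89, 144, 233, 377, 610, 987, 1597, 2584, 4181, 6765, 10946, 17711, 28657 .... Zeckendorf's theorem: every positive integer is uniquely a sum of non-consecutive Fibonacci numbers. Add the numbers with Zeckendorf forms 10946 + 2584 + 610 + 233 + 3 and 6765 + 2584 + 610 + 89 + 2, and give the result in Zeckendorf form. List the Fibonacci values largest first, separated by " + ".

The two numbers are 14376 and 10050, so their sum is 24426.
Greedy algorithm:
24426 − 17711 = 6715
6715 − 4181 = 2534
2534 − 1597 = 937
937 − 610 = 327
327 − 233 = 94
94 − 89 = 5
5 − 5 = 0

17711 + 4181 + 1597 + 610 + 233 + 89 + 5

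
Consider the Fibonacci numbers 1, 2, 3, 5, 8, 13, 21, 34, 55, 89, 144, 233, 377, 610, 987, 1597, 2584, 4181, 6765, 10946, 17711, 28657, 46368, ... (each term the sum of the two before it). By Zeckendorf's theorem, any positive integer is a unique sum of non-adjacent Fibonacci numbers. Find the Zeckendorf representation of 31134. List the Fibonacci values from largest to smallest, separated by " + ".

Repeatedly subtract the largest Fibonacci number that fits:
31134 − 28657 = 2477
2477 − 1597 = 880
880 − 610 = 270
270 − 233 = 37
37 − 34 = 3
3 − 3 = 0
So 31134 = 28657 + 1597 + 610 + 233 + 34 + 3, with no two terms consecutive in the sequence.

28657 + 1597 + 610 + 233 + 34 + 3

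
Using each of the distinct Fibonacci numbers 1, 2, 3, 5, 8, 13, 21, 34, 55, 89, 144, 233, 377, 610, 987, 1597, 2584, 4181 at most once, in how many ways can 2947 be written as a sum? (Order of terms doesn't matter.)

12

Each representation comes from the Zeckendorf form by replacing some F_k with F_{k−1} + F_{k−2} where possible.
2947 = 2584+233+89+34+5+2 = 2584+233+89+21+13+5+2 = 1597+987+233+89+34+5+2 = … (9 more), for 12 in all.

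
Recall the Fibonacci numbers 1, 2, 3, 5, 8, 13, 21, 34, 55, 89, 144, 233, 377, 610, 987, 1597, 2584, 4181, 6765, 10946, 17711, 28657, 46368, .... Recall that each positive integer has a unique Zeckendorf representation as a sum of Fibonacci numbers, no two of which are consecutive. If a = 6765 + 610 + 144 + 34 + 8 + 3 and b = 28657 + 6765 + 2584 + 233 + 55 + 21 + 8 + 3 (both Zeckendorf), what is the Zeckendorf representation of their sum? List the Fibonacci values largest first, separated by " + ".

The two numbers are 7564 and 38326, so their sum is 45890.
45890 − 28657 = 17233
17233 − 10946 = 6287
6287 − 4181 = 2106
2106 − 1597 = 509
509 − 377 = 132
132 − 89 = 43
43 − 34 = 9
9 − 8 = 1
1 − 1 = 0

28657 + 10946 + 4181 + 1597 + 377 + 89 + 34 + 8 + 1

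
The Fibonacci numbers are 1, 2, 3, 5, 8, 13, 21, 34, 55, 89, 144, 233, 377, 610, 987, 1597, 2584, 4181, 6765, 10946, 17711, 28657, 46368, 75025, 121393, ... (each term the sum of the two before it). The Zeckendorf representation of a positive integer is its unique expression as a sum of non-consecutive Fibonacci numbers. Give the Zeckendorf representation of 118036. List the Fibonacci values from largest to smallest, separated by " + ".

75025 + 28657 + 10946 + 2584 + 610 + 144 + 55 + 13 + 2

take 75025 (≤ 118036); 118036 − 75025 = 43011
take 28657 (≤ 43011); 43011 − 28657 = 14354
take 10946 (≤ 14354); 14354 − 10946 = 3408
take 2584 (≤ 3408); 3408 − 2584 = 824
take 610 (≤ 824); 824 − 610 = 214
take 144 (≤ 214); 214 − 144 = 70
take 55 (≤ 70); 70 − 55 = 15
take 13 (≤ 15); 15 − 13 = 2
take 2 (≤ 2); 2 − 2 = 0
So 118036 = 75025 + 28657 + 10946 + 2584 + 610 + 144 + 55 + 13 + 2, with no two terms consecutive in the sequence.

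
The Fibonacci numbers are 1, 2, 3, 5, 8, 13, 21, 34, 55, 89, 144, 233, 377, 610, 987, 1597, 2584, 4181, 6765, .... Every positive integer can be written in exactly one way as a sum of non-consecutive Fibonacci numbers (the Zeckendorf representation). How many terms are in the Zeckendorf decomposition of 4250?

4181 ≤ 4250 < 6765, so take 4181; remainder 69
55 ≤ 69 < 89, so take 55; remainder 14
13 ≤ 14 < 21, so take 13; remainder 1
1 ≤ 1 < 2, so take 1; remainder 0
4250 = 4181 + 55 + 13 + 1, which has 4 terms.

4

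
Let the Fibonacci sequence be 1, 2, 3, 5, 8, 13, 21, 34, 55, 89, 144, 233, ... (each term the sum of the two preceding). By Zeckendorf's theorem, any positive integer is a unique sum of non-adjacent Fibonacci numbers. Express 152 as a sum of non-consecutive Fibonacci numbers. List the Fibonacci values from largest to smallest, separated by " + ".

144 + 8

Repeatedly subtract the largest Fibonacci number that fits:
take 144 (≤ 152); 152 − 144 = 8
take 8 (≤ 8); 8 − 8 = 0
So 152 = 144 + 8, with no two terms consecutive in the sequence.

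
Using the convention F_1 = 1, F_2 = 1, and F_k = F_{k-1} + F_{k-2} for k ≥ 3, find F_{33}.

3524578

Iterating the recurrence up to F_{26} = 121393 and F_{25} = 75025:
F_{27} = F_{26} + F_{25} = 121393 + 75025 = 196418
F_{28} = F_{27} + F_{26} = 196418 + 121393 = 317811
F_{29} = F_{28} + F_{27} = 317811 + 196418 = 514229
F_{30} = F_{29} + F_{28} = 514229 + 317811 = 832040
F_{31} = F_{30} + F_{29} = 832040 + 514229 = 1346269
F_{32} = F_{31} + F_{30} = 1346269 + 832040 = 2178309
F_{33} = F_{32} + F_{31} = 2178309 + 1346269 = 3524578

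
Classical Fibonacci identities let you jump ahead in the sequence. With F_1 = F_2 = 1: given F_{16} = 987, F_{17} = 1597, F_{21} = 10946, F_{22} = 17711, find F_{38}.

By the addition formula F_{m+n} = F_m F_{n+1} + F_{m−1} F_n with m=17, n=21: F_{38} = 1597·17711 + 987·10946 = 28284467 + 10803702 = 39088169.

39088169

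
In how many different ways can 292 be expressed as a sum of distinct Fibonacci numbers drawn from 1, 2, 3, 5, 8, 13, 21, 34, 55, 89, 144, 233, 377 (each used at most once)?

292 = 233+55+3+1 = 233+34+21+3+1 = 144+89+55+3+1 = 233+34+13+8+3+1 = … (2 more), for 6 in all.

6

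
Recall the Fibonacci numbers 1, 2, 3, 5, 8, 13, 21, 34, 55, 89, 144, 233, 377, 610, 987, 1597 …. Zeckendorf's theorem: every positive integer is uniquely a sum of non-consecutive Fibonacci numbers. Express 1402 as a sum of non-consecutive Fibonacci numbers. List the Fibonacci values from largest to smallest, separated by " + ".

subtract 987 from 1402: 415 remains
subtract 377 from 415: 38 remains
subtract 34 from 38: 4 remains
subtract 3 from 4: 1 remains
subtract 1 from 1: 0 remains
So 1402 = 987 + 377 + 34 + 3 + 1, with no two terms consecutive in the sequence.

987 + 377 + 34 + 3 + 1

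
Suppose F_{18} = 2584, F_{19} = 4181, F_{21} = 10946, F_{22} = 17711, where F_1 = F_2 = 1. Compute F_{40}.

102334155

By the addition formula F_{m+n} = F_m F_{n+1} + F_{m−1} F_n with m=22, n=18: F_{40} = 17711·4181 + 10946·2584 = 74049691 + 28284464 = 102334155.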